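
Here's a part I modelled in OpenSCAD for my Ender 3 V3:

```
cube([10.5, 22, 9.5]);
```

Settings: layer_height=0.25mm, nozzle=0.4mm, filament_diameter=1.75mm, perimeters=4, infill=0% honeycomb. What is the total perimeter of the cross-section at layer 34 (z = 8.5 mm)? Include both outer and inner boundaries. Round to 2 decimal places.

65.00 mm

At z = 8.5 mm: the cube (footprint 10.5×22) is included at this height (perimeter 65.00 mm). Overall, the cross-section is a single solid region. Total boundary length (outer) = 65.00 mm.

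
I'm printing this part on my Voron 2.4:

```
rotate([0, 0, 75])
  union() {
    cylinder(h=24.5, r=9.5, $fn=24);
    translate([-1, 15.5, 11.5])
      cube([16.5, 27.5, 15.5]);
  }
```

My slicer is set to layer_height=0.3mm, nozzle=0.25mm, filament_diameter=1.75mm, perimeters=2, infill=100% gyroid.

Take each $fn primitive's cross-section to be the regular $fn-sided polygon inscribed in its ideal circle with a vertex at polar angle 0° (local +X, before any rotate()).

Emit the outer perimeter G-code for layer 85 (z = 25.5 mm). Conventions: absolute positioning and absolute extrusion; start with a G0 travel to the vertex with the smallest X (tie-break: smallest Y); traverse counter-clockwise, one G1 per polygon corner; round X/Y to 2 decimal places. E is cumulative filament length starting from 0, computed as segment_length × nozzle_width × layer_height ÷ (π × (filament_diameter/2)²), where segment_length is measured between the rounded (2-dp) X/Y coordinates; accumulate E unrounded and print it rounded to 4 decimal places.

G0 X-41.79 Y10.16 Z25.50
G1 X-15.23 Y3.05 E0.8573
G1 X-10.96 Y18.98 E1.3716
G1 X-37.52 Y26.10 E2.2290
G1 X-41.79 Y10.16 E2.7436

At z = 25.5 mm: the cylinder does not reach this height (z outside [0, 24.5]); the cube at (-1, 15.5) (footprint 16.5×27.5) is included at this height; Merging all regions: only the 16.5×27.5 cube at (-1, 15.5) is present, so the union is just that shape — 1 connected region; (rotated 75° about Z; rotation is an isometry so areas/perimeters/island counts are preserved). The outline is a single polygon with 4 vertices. Extrusion per mm of travel: 0.25 × 0.3 / (π × 0.875²) = 0.031181. Accumulating E over each segment gives final E = 2.7436.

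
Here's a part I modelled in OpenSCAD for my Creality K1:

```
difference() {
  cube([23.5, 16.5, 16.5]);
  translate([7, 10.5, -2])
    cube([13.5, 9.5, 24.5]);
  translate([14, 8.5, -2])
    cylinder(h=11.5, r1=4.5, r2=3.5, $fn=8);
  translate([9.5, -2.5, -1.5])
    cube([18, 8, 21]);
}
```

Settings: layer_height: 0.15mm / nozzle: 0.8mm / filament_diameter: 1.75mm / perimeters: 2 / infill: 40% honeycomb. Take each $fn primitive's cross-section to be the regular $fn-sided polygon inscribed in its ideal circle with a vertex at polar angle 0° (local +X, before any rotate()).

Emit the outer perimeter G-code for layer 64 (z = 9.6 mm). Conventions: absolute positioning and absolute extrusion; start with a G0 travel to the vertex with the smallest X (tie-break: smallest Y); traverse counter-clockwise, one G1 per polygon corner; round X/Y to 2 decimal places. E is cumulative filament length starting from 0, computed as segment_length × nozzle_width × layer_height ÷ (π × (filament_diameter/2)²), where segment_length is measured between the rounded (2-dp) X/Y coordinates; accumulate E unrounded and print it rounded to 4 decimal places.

At z = 9.6 mm: the cube is present — its section is the full 23.5×16.5 rectangle; the cube at (7, 10.5) (footprint 13.5×9.5) is included at this height; the cone at (14, 8.5) does not reach this height (z outside [-2, 9.5]); the cube at (9.5, -2.5) is present — its section is the full 18×8 rectangle; After the difference (first − rest): starting from the 23.5×16.5 cube, the 13.5×9.5 cube at (7, 10.5) partially overlaps it — only the 81.00 mm² overlap (of its 128.25 mm²) is removed, clipping the outline; the 18×8 cube at (9.5, -2.5) partially overlaps it — only the 77.00 mm² overlap (of its 144.00 mm²) is removed, clipping the outline — 1 connected region. The outline is a single polygon with 10 vertices. Extrusion per mm of travel: 0.8 × 0.15 / (π × 0.875²) = 0.049890. Accumulating E over each segment gives final E = 4.5899.

G0 X0.00 Y0.00 Z9.60
G1 X9.50 Y0.00 E0.4740
G1 X9.50 Y5.50 E0.7484
G1 X23.50 Y5.50 E1.4468
G1 X23.50 Y16.50 E1.9956
G1 X20.50 Y16.50 E2.1453
G1 X20.50 Y10.50 E2.4446
G1 X7.00 Y10.50 E3.1181
G1 X7.00 Y16.50 E3.4175
G1 X0.00 Y16.50 E3.7667
G1 X0.00 Y0.00 E4.5899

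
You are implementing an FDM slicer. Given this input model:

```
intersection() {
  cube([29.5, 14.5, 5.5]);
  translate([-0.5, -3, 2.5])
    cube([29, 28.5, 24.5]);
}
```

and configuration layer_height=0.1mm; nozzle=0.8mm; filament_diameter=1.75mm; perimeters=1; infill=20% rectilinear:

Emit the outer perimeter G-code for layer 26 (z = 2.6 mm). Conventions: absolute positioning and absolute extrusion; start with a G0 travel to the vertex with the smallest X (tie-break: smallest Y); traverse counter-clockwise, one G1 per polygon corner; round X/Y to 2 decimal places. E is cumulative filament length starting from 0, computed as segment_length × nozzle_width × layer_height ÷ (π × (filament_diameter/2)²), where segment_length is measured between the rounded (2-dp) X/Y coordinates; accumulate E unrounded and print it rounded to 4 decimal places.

At z = 2.6 mm: the 29.5×14.5 cube contributes its full rectangle; the cube at (-0.5, -3) is present — its section is the full 29×28.5 rectangle; Taking the intersection: the 29×28.5 cube at (-0.5, -3) partially overlaps the 29.5×14.5 cube; clipping to the common part keeps 413.25 mm² — 1 connected region. The outline is a single polygon with 4 vertices. Extrusion per mm of travel: 0.8 × 0.1 / (π × 0.875²) = 0.033260. Accumulating E over each segment gives final E = 2.8604.

G0 X0.00 Y0.00 Z2.60
G1 X28.50 Y0.00 E0.9479
G1 X28.50 Y14.50 E1.4302
G1 X0.00 Y14.50 E2.3781
G1 X0.00 Y0.00 E2.8604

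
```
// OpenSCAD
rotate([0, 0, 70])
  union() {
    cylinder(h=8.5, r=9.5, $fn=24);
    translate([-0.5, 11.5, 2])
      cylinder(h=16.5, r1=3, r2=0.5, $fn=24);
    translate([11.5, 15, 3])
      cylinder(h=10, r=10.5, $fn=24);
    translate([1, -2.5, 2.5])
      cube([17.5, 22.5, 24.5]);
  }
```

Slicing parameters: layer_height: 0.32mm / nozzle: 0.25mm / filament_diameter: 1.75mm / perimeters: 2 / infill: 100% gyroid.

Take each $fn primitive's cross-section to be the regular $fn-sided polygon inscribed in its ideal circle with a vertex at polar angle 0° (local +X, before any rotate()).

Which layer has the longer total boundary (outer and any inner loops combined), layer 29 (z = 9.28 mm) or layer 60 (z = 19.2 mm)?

layer 29 (z = 9.28 mm)

Layer 29 (z = 9.28): the cylinder is not intersected at this z (z outside [0, 8.5]); the cone at (-0.5, 11.5) contributes a regular 24-gon of circumradius 1.897 (interpolated between r1=3 and r2=0.5 at t=0.441) (perimeter = 2·24·1.897·sin(180°/24) = 11.89 mm); the r=10.5 cylinder at (11.5, 15) contributes a regular 24-gon of circumradius 10.5 (perimeter = 2·24·10.500·sin(180°/24) = 65.79 mm); the cube at (1, -2.5) (footprint 17.5×22.5) is included at this height (perimeter 80.00 mm); Taking the union: the regions partially overlap (shared area 238.47 mm²), so the edge portions inside another operand are dropped and the merged outline is re-measured after clipping — boundary = 94.66 mm; (rotated 70° about Z; rotation is an isometry so areas/perimeters/island counts are preserved). So its perimeter = 94.66 mm. Layer 60 (z = 19.2): the cylinder is absent (z outside [0, 8.5]); the cone at (-0.5, 11.5) does not reach this height (z outside [2, 18.5]); the cylinder at (11.5, 15) is absent (z outside [3, 13]); the cube at (1, -2.5) (footprint 17.5×22.5) is included at this height (perimeter 80.00 mm); Combining (union): only the 17.5×22.5 cube at (1, -2.5) is present, so the union is just that shape — boundary = 80.00 mm; (rotated 70° about Z; rotation is an isometry so areas/perimeters/island counts are preserved). So its perimeter = 80.00 mm. Layer 29 is larger (94.66 vs 80.00 mm).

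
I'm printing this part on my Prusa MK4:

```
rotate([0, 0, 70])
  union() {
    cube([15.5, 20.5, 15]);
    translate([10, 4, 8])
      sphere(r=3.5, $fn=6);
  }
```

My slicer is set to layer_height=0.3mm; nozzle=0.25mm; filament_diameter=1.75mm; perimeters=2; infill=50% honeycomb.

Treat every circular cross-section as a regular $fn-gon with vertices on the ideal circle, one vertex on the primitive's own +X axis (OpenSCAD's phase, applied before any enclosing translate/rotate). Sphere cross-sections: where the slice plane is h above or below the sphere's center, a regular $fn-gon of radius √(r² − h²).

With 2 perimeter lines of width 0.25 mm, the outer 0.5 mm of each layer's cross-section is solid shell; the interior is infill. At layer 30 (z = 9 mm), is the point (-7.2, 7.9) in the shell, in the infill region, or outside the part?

At z = 9 mm: the cube (footprint 15.5×20.5) is included at this height; the sphere at (10, 4): section is a regular 6-gon, circumradius = √(r²−h²) = √(3.5²−1²) = 3.354; Taking the union: the r=3.5 sphere at (10, 4) lies entirely inside the 15.5×20.5 cube, so the union is just the 15.5×20.5 cube — 1 connected region; (rotated 70° about Z; rotation is an isometry so areas/perimeters/island counts are preserved). Overall, the cross-section is a single solid region. Undo the 70° rotation: the query point maps to (4.961, 9.468) in the un-rotated model frame. The nearest boundary edge runs (0.00, 0.00)→(0.00, 20.50); distance from the point to it = 4.96 mm. The point is inside the cross-section and 4.96 mm from the nearest boundary — more than the 0.5 mm shell width (2 × 0.25), so it's in the infill interior.

infill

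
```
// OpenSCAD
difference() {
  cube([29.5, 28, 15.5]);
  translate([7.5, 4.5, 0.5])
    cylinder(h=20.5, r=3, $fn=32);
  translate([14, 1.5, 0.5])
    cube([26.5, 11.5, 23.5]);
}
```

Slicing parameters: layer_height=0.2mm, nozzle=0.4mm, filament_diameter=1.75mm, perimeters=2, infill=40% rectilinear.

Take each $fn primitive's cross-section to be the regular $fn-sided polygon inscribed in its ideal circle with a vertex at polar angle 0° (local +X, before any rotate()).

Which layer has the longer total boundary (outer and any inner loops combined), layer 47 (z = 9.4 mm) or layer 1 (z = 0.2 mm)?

Layer 47 (z = 9.4): the 29.5×28 cube contributes its full rectangle (perimeter 115.00 mm); the cylinder at (7.5, 4.5): section is a regular 32-gon, circumradius r=3 (perimeter = 2·32·3.000·sin(180°/32) = 18.82 mm); the cube at (14, 1.5) is present — its section is the full 26.5×11.5 rectangle (perimeter 76.00 mm); Subtracting the remaining from the first: starting from the 29.5×28 cube, the r=3 cylinder at (7.5, 4.5) lies wholly inside it (removes its full 28.09 mm² and its 18.82 mm outline becomes a hole wall); the 26.5×11.5 cube at (14, 1.5) partially overlaps it — only the 178.25 mm² overlap (of its 304.75 mm²) is removed, clipping the outline — boundary (outer + 1 inner loop) = 164.82 mm. So its perimeter = 164.82 mm. Layer 1 (z = 0.2): the 29.5×28 cube contributes its full rectangle (perimeter 115.00 mm); the cylinder at (7.5, 4.5) is absent (z outside [0.5, 21]); the cube at (14, 1.5) is absent (z outside [0.5, 24]); After the difference (first − rest): none of the subtracted shapes is present at this height, so the 29.5×28 cube is unchanged — boundary = 115.00 mm. So its perimeter = 115.00 mm. Layer 47 is larger (164.82 vs 115.00 mm).

layer 47 (z = 9.4 mm)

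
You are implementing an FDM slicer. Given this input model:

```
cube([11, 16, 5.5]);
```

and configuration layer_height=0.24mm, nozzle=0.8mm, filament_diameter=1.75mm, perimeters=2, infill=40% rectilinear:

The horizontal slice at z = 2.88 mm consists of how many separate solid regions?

1

At z = 2.88 mm: the cube (footprint 11×16) is included at this height. The result has 1 disconnected region.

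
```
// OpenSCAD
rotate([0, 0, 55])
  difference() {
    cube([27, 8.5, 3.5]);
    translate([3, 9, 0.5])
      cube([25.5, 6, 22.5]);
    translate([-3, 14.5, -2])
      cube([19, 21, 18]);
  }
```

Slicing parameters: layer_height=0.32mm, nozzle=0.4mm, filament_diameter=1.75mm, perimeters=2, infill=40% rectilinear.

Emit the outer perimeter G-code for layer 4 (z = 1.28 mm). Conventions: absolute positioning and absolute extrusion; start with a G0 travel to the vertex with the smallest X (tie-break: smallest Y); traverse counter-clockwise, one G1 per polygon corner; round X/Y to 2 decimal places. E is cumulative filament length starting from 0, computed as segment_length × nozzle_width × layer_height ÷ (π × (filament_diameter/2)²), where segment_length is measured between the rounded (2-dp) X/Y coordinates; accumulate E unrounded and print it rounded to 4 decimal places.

At z = 1.28 mm: the cube (footprint 27×8.5) is included at this height; the cube at (3, 9) (footprint 25.5×6) is included at this height; the 19×21 cube at (-3, 14.5) contributes its full rectangle; Subtracting the remaining from the first: starting from the 27×8.5 cube, the 25.5×6 cube at (3, 9) misses the remaining region (no effect); the 19×21 cube at (-3, 14.5) misses the remaining region (no effect) — 1 connected region; (rotated 55° about Z; rotation is an isometry so areas/perimeters/island counts are preserved). The outline is a single polygon with 4 vertices. Extrusion per mm of travel: 0.4 × 0.32 / (π × 0.875²) = 0.053216. Accumulating E over each segment gives final E = 3.7782.

G0 X-6.96 Y4.88 Z1.28
G1 X0.00 Y0.00 E0.4524
G1 X15.49 Y22.12 E1.8894
G1 X8.52 Y26.99 E2.3419
G1 X-6.96 Y4.88 E3.7782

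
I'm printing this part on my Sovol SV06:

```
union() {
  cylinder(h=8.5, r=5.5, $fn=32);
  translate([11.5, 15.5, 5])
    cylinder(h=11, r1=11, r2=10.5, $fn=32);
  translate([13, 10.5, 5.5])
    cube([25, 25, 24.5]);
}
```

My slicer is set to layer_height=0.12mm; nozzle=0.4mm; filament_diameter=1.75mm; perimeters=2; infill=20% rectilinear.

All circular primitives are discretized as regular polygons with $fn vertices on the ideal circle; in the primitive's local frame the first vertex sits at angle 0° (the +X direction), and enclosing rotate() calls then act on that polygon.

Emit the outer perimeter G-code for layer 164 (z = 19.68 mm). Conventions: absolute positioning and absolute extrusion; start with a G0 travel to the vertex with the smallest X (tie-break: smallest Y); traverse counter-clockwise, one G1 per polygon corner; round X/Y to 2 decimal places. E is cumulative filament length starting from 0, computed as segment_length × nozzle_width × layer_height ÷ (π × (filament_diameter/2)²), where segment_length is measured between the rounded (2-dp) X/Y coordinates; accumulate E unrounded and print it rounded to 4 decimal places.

G0 X13.00 Y10.50 Z19.68
G1 X38.00 Y10.50 E0.4989
G1 X38.00 Y35.50 E0.9978
G1 X13.00 Y35.50 E1.4967
G1 X13.00 Y10.50 E1.9956

At z = 19.68 mm: the cylinder is not intersected at this z (z outside [0, 8.5]); the cone at (11.5, 15.5) does not reach this height (z outside [5, 16]); the 25×25 cube at (13, 10.5) contributes its full rectangle; Taking the union: only the 25×25 cube at (13, 10.5) is present, so the union is just that shape — 1 connected region. The outline is a single polygon with 4 vertices. Extrusion per mm of travel: 0.4 × 0.12 / (π × 0.875²) = 0.019956. Accumulating E over each segment gives final E = 1.9956.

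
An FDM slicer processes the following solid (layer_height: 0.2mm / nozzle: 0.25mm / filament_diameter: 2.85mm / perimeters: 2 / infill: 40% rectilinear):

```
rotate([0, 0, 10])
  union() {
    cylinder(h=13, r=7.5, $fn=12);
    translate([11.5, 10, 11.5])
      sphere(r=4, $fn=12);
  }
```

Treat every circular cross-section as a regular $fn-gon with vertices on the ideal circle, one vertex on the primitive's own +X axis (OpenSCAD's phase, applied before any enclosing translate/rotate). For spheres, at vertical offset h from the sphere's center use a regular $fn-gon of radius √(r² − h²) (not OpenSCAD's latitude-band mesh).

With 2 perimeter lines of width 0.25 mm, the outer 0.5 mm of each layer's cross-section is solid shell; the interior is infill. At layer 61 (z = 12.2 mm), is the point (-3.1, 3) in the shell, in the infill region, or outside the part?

infill

At z = 12.2 mm: the r=7.5 cylinder contributes a regular 12-gon of circumradius 7.5; the r=4 sphere at (11.5, 10) slices to a regular 12-gon of circumradius 3.938 (√(r²−h²) with h=0.7 from center); Taking the union: the 2 present regions are separate (no shared area or edge), so areas and boundary lengths simply add and each stays a separate island — 2 connected regions; (whole slice rotated 10° about Z — lengths, areas and connectivity unchanged). Overall, the cross-section has 2 separate islands. Undo the 10° rotation: the query point maps to (-2.532, 3.493) in the un-rotated model frame. The nearest boundary edge runs (-6.50, 3.75)→(-3.75, 6.50); distance from the point to it = 2.98 mm. (Shell/infill is judged within the island containing the point — the largest one.) The point is inside the cross-section and 2.98 mm from the nearest boundary — more than the 0.5 mm shell width (2 × 0.25), so it's in the infill interior.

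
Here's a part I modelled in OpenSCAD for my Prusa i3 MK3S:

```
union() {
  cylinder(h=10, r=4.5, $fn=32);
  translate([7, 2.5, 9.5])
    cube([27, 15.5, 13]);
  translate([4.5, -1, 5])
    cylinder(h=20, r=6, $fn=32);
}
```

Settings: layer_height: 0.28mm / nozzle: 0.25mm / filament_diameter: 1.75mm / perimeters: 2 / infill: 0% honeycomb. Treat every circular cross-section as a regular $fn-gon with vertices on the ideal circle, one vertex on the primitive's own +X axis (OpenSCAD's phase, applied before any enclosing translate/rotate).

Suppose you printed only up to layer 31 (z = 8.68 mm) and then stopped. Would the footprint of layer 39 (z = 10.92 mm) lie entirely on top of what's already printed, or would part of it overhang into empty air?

Compare the two slices. At z = 8.68: the r=4.5 cylinder contributes a regular 32-gon of circumradius 4.5 (area = (32/2)·4.500²·sin(360°/32) = 63.21 mm²); the cube at (7, 2.5) is not intersected at this z (z outside [9.5, 22.5]); the cylinder at (4.5, -1): section is a regular 32-gon, circumradius r=6 (area = (32/2)·6.000²·sin(360°/32) = 112.37 mm²); Taking the union: the regions partially overlap — summed areas 175.58 mm² minus the doubly-counted overlap 38.35 mm² gives 137.23 mm² — area = 137.23 mm². At z = 10.92: the cylinder is absent (z outside [0, 10]); the cube at (7, 2.5) is present — its section is the full 27×15.5 rectangle (area 418.50 mm²); the r=6 cylinder at (4.5, -1) contributes a regular 32-gon of circumradius 6 (area = (32/2)·6.000²·sin(360°/32) = 112.37 mm²); Combining (union): the regions partially overlap — summed areas 530.87 mm² minus the doubly-counted overlap 2.67 mm² gives 528.20 mm² — area = 528.20 mm². Checking containment: at z = 10.92 the cross-section extends beyond the z = 8.68 cross-section by about 415.83 mm².

part overhangs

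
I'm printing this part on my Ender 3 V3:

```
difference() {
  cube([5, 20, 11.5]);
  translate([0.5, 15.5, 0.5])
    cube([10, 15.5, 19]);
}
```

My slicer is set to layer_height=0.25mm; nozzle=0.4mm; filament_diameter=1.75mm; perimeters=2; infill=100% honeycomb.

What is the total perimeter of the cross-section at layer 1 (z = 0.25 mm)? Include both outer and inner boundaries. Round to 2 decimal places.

At z = 0.25 mm: the 5×20 cube contributes its full rectangle (perimeter 50.00 mm); the cube at (0.5, 15.5) is absent (z outside [0.5, 19.5]); Taking the first minus the rest: none of the subtracted shapes is present at this height, so the 5×20 cube is unchanged — boundary = 50.00 mm. Overall, the cross-section is a single solid region. Total boundary length (outer) = 50.00 mm.

50.00 mm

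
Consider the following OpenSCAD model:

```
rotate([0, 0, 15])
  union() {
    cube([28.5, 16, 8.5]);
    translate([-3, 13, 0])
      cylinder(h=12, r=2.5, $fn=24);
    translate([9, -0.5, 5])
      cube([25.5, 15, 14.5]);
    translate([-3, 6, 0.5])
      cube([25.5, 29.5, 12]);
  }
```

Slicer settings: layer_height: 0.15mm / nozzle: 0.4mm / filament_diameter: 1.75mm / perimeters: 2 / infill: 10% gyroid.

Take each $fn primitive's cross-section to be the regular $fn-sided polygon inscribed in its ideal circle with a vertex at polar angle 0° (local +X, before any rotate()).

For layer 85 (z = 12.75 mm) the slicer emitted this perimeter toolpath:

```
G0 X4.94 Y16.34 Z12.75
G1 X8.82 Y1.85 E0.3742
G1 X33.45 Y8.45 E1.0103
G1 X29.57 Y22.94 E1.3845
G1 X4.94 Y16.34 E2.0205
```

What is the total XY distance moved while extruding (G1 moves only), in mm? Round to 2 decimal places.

Sum the Euclidean lengths of each G1 segment: total = 81.00 mm.

81.00 mm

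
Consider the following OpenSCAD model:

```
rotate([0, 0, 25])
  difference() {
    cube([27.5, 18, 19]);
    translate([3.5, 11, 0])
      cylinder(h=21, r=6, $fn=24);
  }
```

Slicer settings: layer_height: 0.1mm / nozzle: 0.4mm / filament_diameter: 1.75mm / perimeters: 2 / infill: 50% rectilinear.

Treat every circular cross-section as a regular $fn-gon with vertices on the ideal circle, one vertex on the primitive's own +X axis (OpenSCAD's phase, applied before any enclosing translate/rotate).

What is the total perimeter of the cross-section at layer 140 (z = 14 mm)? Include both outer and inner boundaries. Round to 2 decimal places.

107.70 mm

At z = 14 mm: the cube is present — its section is the full 27.5×18 rectangle (perimeter 91.00 mm); the cylinder at (3.5, 11): section is a regular 24-gon, circumradius r=6 (perimeter = 2·24·6.000·sin(180°/24) = 37.59 mm); After the difference (first − rest): starting from the 27.5×18 cube, the r=6 cylinder at (3.5, 11) partially overlaps it — only the 95.13 mm² overlap (of its 111.81 mm²) is removed, clipping the outline — boundary = 107.70 mm; (rotated 25° about Z; rotation is an isometry so areas/perimeters/island counts are preserved). Overall, the cross-section is a single solid region. Total boundary length (outer) = 107.70 mm.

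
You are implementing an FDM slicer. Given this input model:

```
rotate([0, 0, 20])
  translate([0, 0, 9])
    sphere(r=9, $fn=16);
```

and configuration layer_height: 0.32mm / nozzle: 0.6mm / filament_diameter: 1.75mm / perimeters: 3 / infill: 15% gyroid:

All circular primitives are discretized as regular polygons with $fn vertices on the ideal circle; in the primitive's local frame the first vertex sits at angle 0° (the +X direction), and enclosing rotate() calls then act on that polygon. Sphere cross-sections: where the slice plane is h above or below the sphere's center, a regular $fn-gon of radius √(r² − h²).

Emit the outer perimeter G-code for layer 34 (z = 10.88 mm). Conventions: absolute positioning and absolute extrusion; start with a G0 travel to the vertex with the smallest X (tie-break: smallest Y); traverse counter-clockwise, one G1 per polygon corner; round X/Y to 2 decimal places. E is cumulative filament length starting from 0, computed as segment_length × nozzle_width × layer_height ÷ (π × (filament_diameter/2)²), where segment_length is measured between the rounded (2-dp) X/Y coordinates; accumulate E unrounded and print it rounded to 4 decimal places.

G0 X-8.79 Y0.38 Z10.88
G1 X-8.27 Y-3.01 E0.2738
G1 X-6.49 Y-5.95 E0.5481
G1 X-3.72 Y-7.98 E0.8222
G1 X-0.38 Y-8.79 E1.0966
G1 X3.01 Y-8.27 E1.3704
G1 X5.95 Y-6.49 E1.6447
G1 X7.98 Y-3.72 E1.9188
G1 X8.79 Y-0.38 E2.1932
G1 X8.27 Y3.01 E2.4669
G1 X6.49 Y5.95 E2.7413
G1 X3.72 Y7.98 E3.0154
G1 X0.38 Y8.79 E3.2898
G1 X-3.01 Y8.27 E3.5635
G1 X-5.95 Y6.49 E3.8379
G1 X-7.98 Y3.72 E4.1120
G1 X-8.79 Y0.38 E4.3864

At z = 10.88 mm: the r=9 sphere slices to a regular 16-gon of circumradius 8.801 (√(r²−h²) with h=1.88 from center); (rotated 20° about Z; rotation is an isometry so areas/perimeters/island counts are preserved). The outline is a single polygon with 16 vertices. Extrusion per mm of travel: 0.6 × 0.32 / (π × 0.875²) = 0.079824. Accumulating E over each segment gives final E = 4.3864.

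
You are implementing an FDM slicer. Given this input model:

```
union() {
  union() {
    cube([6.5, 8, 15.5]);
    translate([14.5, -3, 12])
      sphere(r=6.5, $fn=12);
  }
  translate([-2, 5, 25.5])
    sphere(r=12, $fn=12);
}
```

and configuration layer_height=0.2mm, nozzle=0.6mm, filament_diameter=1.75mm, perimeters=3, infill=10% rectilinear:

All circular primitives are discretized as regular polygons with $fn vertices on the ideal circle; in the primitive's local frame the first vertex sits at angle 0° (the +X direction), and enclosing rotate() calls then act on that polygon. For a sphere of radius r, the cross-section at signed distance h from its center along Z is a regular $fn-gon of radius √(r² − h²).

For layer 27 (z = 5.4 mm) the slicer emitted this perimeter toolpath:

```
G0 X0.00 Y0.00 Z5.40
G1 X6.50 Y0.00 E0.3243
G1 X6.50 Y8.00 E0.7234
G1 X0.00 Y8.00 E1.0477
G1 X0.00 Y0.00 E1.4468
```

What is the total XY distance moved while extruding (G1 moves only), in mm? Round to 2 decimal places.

Sum the Euclidean lengths of each G1 segment: total = 29.00 mm.

29.00 mm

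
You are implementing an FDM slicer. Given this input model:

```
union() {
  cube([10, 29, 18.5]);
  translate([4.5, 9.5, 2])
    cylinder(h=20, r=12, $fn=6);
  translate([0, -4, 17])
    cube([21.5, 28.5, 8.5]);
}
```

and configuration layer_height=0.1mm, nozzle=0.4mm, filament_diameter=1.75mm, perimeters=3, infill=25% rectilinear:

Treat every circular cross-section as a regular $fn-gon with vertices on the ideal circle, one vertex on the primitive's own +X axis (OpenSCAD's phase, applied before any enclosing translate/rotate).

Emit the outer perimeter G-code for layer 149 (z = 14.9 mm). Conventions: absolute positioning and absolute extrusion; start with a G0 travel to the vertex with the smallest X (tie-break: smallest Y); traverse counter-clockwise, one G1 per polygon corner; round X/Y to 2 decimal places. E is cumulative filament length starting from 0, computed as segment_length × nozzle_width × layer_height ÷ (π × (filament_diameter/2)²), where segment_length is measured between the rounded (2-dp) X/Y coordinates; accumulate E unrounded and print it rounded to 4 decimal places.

At z = 14.9 mm: the cube is present — its section is the full 10×29 rectangle; the r=12 cylinder at (4.5, 9.5) contributes a regular 6-gon of circumradius 12; the cube at (0, -4) does not reach this height (z outside [17, 25.5]); Merging all regions: the regions partially overlap (shared area 198.92 mm²), so overlapping operands fuse into one piece — 1 connected region. The outline is a single polygon with 10 vertices. Extrusion per mm of travel: 0.4 × 0.1 / (π × 0.875²) = 0.016630. Accumulating E over each segment gives final E = 1.5002.

G0 X-7.50 Y9.50 Z14.90
G1 X-1.50 Y-0.89 E0.1995
G1 X10.50 Y-0.89 E0.3991
G1 X16.50 Y9.50 E0.5986
G1 X10.50 Y19.89 E0.7981
G1 X10.00 Y19.89 E0.8065
G1 X10.00 Y29.00 E0.9580
G1 X0.00 Y29.00 E1.1243
G1 X0.00 Y19.89 E1.2758
G1 X-1.50 Y19.89 E1.3007
G1 X-7.50 Y9.50 E1.5002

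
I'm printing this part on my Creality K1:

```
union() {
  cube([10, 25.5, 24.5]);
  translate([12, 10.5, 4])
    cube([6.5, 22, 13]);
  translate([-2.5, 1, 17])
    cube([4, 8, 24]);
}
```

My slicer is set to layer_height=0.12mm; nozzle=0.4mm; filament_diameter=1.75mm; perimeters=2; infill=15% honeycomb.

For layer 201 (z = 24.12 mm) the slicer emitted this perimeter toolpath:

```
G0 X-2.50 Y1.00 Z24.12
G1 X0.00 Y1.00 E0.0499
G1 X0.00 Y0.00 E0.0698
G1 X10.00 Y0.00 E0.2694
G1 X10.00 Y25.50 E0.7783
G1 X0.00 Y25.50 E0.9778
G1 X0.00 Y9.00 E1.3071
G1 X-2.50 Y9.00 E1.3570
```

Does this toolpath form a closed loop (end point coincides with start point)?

no

Start point (G0): (-2.50, 1.00). End point (last G1): the path does not return to the start — open.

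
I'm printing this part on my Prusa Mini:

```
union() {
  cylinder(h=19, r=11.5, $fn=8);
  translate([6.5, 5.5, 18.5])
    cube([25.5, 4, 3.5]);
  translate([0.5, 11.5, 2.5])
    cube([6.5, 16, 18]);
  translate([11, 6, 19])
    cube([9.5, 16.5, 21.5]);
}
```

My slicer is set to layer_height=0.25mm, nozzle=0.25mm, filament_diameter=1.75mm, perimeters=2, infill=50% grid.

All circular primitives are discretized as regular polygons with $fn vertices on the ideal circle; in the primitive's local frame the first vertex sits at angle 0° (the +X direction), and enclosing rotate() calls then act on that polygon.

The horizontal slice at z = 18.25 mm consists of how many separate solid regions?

2

At z = 18.25 mm: the cylinder: section is a regular 8-gon, circumradius r=11.5; the cube at (6.5, 5.5) is absent (z outside [18.5, 22]); the 6.5×16 cube at (0.5, 11.5) contributes its full rectangle; the cube at (11, 6) does not reach this height (z outside [19, 40.5]); Combining (union): the 2 present regions are separate (no shared area or edge), so areas and boundary lengths simply add and each stays a separate island — 2 connected regions. The result has 2 disconnected regions.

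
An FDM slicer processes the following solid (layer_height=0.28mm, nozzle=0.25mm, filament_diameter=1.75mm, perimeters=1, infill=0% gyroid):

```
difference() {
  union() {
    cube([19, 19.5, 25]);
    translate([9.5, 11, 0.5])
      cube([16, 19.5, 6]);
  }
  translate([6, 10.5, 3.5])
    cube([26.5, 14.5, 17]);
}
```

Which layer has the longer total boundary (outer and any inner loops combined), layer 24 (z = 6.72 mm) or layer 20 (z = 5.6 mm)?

Layer 24 (z = 6.72): the cube is present — its section is the full 19×19.5 rectangle (perimeter 77.00 mm); the cube at (9.5, 11) does not reach this height (z outside [0.5, 6.5]); Taking the union: only the 19×19.5 cube is present, so the union is just that shape — boundary = 77.00 mm; the 26.5×14.5 cube at (6, 10.5) contributes its full rectangle (perimeter 82.00 mm); Taking the first minus the rest: starting from the result so far, the 26.5×14.5 cube at (6, 10.5) partially overlaps it — only the 117.00 mm² overlap (of its 384.25 mm²) is removed, clipping the outline — boundary = 77.00 mm. So its perimeter = 77.00 mm. Layer 20 (z = 5.6): the cube is present — its section is the full 19×19.5 rectangle (perimeter 77.00 mm); the 16×19.5 cube at (9.5, 11) contributes its full rectangle (perimeter 71.00 mm); Merging all regions: the regions partially overlap (shared area 80.75 mm²), so the edge portions inside another operand are dropped and the merged outline is re-measured after clipping — boundary = 112.00 mm; the cube at (6, 10.5) (footprint 26.5×14.5) is included at this height (perimeter 82.00 mm); Subtracting the remaining from the first: starting from that combined region, the 26.5×14.5 cube at (6, 10.5) partially overlaps it — only the 260.25 mm² overlap (of its 384.25 mm²) is removed, clipping the outline — boundary = 120.00 mm. So its perimeter = 120.00 mm. Layer 20 is larger (120.00 vs 77.00 mm).

layer 20 (z = 5.6 mm)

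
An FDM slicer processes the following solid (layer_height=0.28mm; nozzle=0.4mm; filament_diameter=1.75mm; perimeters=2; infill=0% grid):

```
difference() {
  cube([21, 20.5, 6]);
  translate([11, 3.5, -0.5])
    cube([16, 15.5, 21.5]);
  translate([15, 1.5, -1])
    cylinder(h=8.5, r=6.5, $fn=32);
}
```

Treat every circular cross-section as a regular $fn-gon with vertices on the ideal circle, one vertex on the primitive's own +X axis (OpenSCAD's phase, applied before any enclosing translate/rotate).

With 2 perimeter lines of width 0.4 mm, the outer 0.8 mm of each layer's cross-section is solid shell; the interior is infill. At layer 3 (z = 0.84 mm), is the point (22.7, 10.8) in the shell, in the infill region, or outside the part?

outside

At z = 0.84 mm: the 21×20.5 cube contributes its full rectangle; the cube at (11, 3.5) (footprint 16×15.5) is included at this height; the r=6.5 cylinder at (15, 1.5) contributes a regular 32-gon of circumradius 6.5; Taking the first minus the rest: starting from the 21×20.5 cube, the 16×15.5 cube at (11, 3.5) partially overlaps it — only the 155.00 mm² overlap (of its 248.00 mm²) is removed, clipping the outline; the r=6.5 cylinder at (15, 1.5) partially overlaps it — only the 47.44 mm² overlap (of its 131.88 mm²) is removed, clipping the outline — 1 connected region. Overall, the cross-section is a single solid region. The nearest boundary edge runs (21.00, 20.50)→(21.00, 19.00); distance from the point to it = 8.37 mm. The point is not inside any of the regions above, so it lies outside the cross-section (8.37 mm from the nearest boundary).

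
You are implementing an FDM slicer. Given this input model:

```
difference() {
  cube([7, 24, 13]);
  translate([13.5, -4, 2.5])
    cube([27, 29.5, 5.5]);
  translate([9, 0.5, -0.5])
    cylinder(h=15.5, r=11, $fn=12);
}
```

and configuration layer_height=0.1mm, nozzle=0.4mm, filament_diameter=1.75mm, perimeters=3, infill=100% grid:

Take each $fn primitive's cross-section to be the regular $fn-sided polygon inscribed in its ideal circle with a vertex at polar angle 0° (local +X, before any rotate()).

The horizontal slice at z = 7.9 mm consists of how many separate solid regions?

At z = 7.9 mm: the cube is present — its section is the full 7×24 rectangle; the cube at (13.5, -4) (footprint 27×29.5) is included at this height; the r=11 cylinder at (9, 0.5) gives a regular 12-gon of circumradius 11 (constant along its height); Taking the first minus the rest: starting from the 7×24 cube, the 27×29.5 cube at (13.5, -4) misses the remaining region (no effect); the r=11 cylinder at (9, 0.5) partially overlaps it — only the 65.70 mm² overlap (of its 363.00 mm²) is removed, clipping the outline — 1 connected region. The result has 1 disconnected region.

1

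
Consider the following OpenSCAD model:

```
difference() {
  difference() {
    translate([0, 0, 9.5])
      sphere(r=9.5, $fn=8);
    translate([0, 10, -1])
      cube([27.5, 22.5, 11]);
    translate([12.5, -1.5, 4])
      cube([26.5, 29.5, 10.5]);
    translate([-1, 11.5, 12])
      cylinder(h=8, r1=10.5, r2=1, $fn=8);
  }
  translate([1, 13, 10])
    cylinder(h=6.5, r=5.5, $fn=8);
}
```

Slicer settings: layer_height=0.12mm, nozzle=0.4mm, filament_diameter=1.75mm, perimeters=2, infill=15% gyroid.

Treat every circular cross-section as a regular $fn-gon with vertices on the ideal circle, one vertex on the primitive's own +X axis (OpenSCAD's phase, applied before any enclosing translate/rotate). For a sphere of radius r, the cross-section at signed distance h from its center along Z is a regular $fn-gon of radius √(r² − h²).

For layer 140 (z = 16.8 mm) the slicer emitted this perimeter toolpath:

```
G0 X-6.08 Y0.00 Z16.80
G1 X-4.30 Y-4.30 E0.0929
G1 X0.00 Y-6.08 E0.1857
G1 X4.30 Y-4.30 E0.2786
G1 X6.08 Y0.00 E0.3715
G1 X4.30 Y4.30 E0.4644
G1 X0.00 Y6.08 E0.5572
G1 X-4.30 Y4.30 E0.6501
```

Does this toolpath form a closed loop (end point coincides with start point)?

Start point (G0): (-6.08, 0.00). End point (last G1): the path does not return to the start — open.

no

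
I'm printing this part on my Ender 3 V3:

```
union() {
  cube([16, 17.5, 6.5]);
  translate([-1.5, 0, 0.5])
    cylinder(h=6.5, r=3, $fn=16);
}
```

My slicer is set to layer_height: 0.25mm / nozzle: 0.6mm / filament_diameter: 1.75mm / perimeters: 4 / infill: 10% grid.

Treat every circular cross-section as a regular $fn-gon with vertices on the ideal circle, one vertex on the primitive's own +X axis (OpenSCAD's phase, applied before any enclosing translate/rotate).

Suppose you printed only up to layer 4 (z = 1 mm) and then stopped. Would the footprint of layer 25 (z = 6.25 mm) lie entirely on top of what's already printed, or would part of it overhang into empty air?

Compare the two slices. At z = 1: the 16×17.5 cube contributes its full rectangle (area 280.00 mm²); the r=3 cylinder at (-1.5, 0) gives a regular 16-gon of circumradius 3 (constant along its height) (area = (16/2)·3.000²·sin(360°/16) = 27.55 mm²); Combining (union): the regions partially overlap — summed areas 307.55 mm² minus the doubly-counted overlap 2.64 mm² gives 304.91 mm² — area = 304.91 mm². At z = 6.25: the 16×17.5 cube contributes its full rectangle (area 280.00 mm²); the r=3 cylinder at (-1.5, 0) contributes a regular 16-gon of circumradius 3 (area = (16/2)·3.000²·sin(360°/16) = 27.55 mm²); Merging all regions: the regions partially overlap — summed areas 307.55 mm² minus the doubly-counted overlap 2.64 mm² gives 304.91 mm² — area = 304.91 mm². Checking containment: the cross-section at z = 6.25 is a subset of the cross-section at z = 1.

entirely on top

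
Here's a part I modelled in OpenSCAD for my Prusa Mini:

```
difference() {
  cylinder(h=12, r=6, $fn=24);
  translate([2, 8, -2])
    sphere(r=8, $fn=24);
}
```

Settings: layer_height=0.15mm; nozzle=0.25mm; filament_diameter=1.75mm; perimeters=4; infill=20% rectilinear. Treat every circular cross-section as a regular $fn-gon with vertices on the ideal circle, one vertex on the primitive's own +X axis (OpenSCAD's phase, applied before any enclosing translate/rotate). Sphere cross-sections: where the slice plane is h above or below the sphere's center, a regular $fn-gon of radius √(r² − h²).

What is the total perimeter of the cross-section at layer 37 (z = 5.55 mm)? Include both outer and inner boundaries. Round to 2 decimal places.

At z = 5.55 mm: the r=6 cylinder gives a regular 24-gon of circumradius 6 (constant along its height) (perimeter = 2·24·6.000·sin(180°/24) = 37.59 mm); the sphere at (2, 8): section is a regular 24-gon, circumradius = √(r²−h²) = √(8²−7.55²) = 2.645 (perimeter = 2·24·2.645·sin(180°/24) = 16.57 mm); After the difference (first − rest): starting from the r=6 cylinder, the r=8 sphere at (2, 8) partially overlaps it — only the 0.51 mm² overlap (of its 21.73 mm²) is removed, clipping the outline — boundary = 37.65 mm. Overall, the cross-section is a single solid region. Total boundary length (outer) = 37.65 mm.

37.65 mm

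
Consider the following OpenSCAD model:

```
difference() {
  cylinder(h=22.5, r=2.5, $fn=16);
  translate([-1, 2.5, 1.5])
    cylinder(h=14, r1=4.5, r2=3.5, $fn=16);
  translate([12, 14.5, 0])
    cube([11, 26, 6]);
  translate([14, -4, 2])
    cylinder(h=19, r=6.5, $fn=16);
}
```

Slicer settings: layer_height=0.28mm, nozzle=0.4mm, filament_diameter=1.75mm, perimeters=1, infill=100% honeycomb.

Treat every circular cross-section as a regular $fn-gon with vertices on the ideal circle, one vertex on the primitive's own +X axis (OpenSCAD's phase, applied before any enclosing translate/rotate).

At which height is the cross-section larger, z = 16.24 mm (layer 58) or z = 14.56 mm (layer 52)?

Layer 58 (z = 16.24): the cylinder: section is a regular 16-gon, circumradius r=2.5 (area = (16/2)·2.500²·sin(360°/16) = 19.13 mm²); the cone at (-1, 2.5) does not reach this height (z outside [1.5, 15.5]); the cube at (12, 14.5) is absent (z outside [0, 6]); the r=6.5 cylinder at (14, -4) gives a regular 16-gon of circumradius 6.5 (constant along its height) (area = (16/2)·6.500²·sin(360°/16) = 129.35 mm²); Taking the first minus the rest: starting from the r=2.5 cylinder (19.13 mm²), the r=6.5 cylinder at (14, -4) misses the remaining region (no effect) — area = 19.13 mm². So its area = 19.13 mm². Layer 52 (z = 14.56): the cylinder: section is a regular 16-gon, circumradius r=2.5 (area = (16/2)·2.500²·sin(360°/16) = 19.13 mm²); the cone at (-1, 2.5) (r1=4.5→r2=3.5) has section circumradius 3.567 here — a regular 16-gon (area = (16/2)·3.567²·sin(360°/16) = 38.96 mm²); the cube at (12, 14.5) does not reach this height (z outside [0, 6]); the r=6.5 cylinder at (14, -4) gives a regular 16-gon of circumradius 6.5 (constant along its height) (area = (16/2)·6.500²·sin(360°/16) = 129.35 mm²); After the difference (first − rest): starting from the r=2.5 cylinder (19.13 mm²), the cone at (-1, 2.5) partially overlaps it — only the 12.10 mm² overlap (of its 38.96 mm²) is removed, clipping the outline; the r=6.5 cylinder at (14, -4) misses the remaining region (no effect) — area = 7.04 mm². So its area = 7.04 mm². Layer 58 is larger (19.13 vs 7.04 mm²).

layer 58 (z = 16.24 mm)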